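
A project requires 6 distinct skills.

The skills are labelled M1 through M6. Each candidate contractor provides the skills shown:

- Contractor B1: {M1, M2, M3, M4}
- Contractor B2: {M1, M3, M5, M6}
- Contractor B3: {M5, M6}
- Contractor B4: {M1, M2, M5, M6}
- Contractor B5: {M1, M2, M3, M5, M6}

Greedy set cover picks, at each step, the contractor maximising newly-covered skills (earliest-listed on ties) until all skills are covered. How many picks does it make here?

2

Greedy: pick B5 (covers 5 new) → pick B1 (covers 1 new). Total picks: 2.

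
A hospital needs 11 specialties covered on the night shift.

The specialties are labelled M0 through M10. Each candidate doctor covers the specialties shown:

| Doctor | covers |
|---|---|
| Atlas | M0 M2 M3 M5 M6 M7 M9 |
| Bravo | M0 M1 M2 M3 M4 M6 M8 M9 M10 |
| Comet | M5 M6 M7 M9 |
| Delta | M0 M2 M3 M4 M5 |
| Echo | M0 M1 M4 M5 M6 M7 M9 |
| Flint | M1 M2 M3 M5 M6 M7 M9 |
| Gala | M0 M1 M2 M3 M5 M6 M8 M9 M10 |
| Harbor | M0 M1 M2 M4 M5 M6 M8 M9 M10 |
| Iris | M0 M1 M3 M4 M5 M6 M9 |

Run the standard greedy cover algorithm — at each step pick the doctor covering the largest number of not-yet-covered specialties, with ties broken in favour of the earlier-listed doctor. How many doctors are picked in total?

Greedy: pick Bravo (covers 9 new) → pick Atlas (covers 2 new). Total picks: 2.

2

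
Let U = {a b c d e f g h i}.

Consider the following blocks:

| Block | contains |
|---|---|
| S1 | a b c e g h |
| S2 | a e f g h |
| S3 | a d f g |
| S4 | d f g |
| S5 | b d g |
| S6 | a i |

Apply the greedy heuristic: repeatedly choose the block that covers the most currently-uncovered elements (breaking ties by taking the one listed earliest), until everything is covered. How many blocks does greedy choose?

Greedy: pick S1 (covers 6 new) → pick S3 (covers 2 new) → pick S6 (covers 1 new). Total picks: 3.

3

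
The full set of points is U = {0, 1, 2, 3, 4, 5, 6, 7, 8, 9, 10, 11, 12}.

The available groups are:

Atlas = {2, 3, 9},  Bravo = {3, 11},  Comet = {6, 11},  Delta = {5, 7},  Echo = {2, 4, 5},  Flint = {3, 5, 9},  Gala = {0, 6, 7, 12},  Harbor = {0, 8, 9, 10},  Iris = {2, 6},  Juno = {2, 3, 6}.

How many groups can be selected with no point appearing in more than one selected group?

4

Bravo, Delta, Harbor, Iris are pairwise disjoint (Bravo={3,11}; Delta={5,7}; Harbor={0,8,9,10}; Iris={2,6}).
Every remaining group overlaps one of these, and no 5 of the listed groups are pairwise disjoint, so 4 is the maximum.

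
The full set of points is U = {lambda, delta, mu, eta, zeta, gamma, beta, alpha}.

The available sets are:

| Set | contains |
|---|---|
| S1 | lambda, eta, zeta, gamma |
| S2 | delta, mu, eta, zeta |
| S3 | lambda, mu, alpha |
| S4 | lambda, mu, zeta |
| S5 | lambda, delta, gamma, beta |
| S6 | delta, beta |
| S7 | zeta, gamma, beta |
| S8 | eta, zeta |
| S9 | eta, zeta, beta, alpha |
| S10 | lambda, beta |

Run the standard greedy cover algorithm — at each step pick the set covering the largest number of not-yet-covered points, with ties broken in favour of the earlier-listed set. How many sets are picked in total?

Greedy: pick S1 (covers 4 new) → pick S2 (covers 2 new) → pick S9 (covers 2 new). Total picks: 3.

3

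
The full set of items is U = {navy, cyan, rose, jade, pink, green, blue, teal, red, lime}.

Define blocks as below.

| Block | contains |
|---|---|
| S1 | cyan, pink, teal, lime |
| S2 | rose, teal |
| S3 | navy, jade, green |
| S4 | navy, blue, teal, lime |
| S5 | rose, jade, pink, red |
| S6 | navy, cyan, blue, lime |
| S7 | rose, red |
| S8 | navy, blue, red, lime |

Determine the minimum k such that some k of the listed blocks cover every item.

Take {S1, S3, S4, S5}. Their union is {navy, cyan, rose, jade, pink, green, blue, teal, red, lime}, which is all 10 items.
No 3 of the 8 blocks cover everything (all 56 combinations miss at least one item), so 4 is optimal.

4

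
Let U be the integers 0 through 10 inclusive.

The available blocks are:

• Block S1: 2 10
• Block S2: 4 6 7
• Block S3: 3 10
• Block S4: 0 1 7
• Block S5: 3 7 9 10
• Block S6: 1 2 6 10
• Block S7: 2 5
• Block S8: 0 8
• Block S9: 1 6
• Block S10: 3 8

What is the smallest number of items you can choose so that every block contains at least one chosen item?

The 4 items {0, 2, 3, 6} hit every block.
The blocks S5, S7, S8, S9 are pairwise disjoint, so any hitting set needs a separate item for each — at least 4. Hence 4 is optimal.

4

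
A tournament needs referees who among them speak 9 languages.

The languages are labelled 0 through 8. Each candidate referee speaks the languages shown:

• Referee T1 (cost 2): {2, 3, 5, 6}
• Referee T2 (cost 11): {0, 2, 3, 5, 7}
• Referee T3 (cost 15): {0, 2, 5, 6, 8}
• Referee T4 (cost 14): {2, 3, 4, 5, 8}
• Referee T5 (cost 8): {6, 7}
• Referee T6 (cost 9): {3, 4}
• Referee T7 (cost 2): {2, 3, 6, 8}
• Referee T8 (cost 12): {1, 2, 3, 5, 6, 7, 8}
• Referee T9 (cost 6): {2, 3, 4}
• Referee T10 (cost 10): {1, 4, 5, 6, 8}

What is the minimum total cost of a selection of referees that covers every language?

21

T2, T10 together cover every language (T2 ∪ T10 = {0, 1, 2, 3, 4, 5, 6, 7, 8}); total cost 11 + 10 = 21.
The greedy pick T1, T7, T10, T2 costs 25; no covering selection beats 21.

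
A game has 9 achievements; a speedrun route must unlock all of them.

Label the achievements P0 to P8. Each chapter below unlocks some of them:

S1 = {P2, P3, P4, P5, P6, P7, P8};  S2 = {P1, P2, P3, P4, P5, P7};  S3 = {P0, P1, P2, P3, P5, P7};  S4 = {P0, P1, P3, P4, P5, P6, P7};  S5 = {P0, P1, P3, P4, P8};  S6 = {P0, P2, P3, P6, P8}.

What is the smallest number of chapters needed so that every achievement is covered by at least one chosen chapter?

2

S2 and S6 together: S2 ∪ S6 = {P0, P1, P2, P3, P4, P5, P6, P7, P8} — every achievement is covered.
No single chapter has all 9 achievements (the largest, S1, has 7), so 2 is optimal.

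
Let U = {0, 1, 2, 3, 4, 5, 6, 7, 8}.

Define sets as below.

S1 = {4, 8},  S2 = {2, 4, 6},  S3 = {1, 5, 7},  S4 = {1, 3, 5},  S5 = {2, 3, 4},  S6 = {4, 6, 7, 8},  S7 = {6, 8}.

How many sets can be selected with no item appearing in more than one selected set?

S3, S5, S7 are pairwise disjoint (S3={1,5,7}; S5={2,3,4}; S7={6,8}).
Every remaining set overlaps one of these, and no 4 of the listed sets are pairwise disjoint, so 3 is the maximum.

3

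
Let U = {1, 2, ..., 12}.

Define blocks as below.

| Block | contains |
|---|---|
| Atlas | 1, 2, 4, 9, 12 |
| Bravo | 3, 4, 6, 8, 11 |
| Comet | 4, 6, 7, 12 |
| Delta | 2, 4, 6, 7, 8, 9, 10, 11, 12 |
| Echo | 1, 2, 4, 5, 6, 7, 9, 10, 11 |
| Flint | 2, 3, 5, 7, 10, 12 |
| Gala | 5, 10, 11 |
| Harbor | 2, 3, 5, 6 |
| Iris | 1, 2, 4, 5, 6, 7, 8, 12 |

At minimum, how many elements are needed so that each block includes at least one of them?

2

The 2 elements {4, 5} hit every block.
The blocks Atlas, Gala are pairwise disjoint, so any hitting set needs a separate element for each — at least 2. Hence 2 is optimal.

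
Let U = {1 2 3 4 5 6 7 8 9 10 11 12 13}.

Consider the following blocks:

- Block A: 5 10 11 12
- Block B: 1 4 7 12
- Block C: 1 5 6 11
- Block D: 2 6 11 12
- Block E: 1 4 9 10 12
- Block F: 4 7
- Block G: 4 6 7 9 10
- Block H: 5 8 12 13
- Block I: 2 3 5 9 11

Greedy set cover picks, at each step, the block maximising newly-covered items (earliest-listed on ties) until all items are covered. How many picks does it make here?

4

Greedy: pick E (covers 5 new) → pick I (covers 4 new) → pick G (covers 2 new) → pick H (covers 2 new). Total picks: 4.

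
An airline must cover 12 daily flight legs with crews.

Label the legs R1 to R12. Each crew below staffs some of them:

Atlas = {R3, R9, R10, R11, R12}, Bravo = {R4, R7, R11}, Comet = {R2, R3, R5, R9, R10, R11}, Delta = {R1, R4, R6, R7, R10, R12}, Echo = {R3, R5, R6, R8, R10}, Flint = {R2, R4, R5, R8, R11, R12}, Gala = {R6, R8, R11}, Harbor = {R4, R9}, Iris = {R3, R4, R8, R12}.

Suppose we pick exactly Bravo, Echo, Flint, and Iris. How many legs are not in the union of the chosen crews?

2

Union of Bravo, Echo, Flint, Iris = {R2, R3, R4, R5, R6, R7, R8, R10, R11, R12}.
Not covered: R1, R9 — 2 legs.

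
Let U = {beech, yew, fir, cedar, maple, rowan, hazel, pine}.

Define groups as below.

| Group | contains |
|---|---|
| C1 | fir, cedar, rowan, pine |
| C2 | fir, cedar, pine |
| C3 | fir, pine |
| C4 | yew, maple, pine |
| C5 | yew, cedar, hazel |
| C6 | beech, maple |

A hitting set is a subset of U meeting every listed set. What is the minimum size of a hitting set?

3

The 3 items {beech, cedar, pine} hit every group.
The groups C3, C5, C6 are pairwise disjoint, so any hitting set needs a separate item for each — at least 3. Hence 3 is optimal.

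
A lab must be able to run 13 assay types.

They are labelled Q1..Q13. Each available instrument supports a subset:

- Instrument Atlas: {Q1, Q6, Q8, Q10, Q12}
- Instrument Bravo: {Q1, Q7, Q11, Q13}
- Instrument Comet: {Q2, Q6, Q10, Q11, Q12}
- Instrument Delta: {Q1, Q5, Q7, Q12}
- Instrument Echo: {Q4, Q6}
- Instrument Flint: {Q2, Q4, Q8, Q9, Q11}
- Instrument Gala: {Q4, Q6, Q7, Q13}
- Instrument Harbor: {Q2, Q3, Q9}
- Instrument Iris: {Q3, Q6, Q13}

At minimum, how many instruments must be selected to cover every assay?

Atlas and Delta and Flint and Iris together: Atlas ∪ Delta ∪ Flint ∪ Iris = {Q1, Q2, Q3, Q4, Q5, Q6, Q7, Q8, Q9, Q10, Q11, Q12, Q13} — every assay is covered.
No 3 of the 9 instruments cover everything (all 84 combinations miss at least one assay), so 4 is optimal.

4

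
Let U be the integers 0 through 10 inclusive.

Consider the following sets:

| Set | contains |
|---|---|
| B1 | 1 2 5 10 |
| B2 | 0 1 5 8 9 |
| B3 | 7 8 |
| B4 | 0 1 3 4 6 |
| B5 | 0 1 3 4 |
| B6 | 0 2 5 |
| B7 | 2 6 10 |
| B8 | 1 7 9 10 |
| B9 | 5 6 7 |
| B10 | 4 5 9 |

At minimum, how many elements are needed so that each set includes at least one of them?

H = {0, 2, 5, 7} meets every set (each contains at least one member of H), and |H| = 4.
No choice of 3 elements meets every set, so 4 is the minimum.

4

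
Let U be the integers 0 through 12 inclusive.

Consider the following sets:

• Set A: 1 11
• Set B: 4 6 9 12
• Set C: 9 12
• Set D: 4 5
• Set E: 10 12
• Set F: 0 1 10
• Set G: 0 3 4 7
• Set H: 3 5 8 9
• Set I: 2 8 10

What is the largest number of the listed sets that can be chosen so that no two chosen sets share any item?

4

A, C, G, I are pairwise disjoint (A={1,11}; C={9,12}; G={0,3,4,7}; I={2,8,10}).
Every remaining set overlaps one of these, and no 5 of the listed sets are pairwise disjoint, so 4 is the maximum.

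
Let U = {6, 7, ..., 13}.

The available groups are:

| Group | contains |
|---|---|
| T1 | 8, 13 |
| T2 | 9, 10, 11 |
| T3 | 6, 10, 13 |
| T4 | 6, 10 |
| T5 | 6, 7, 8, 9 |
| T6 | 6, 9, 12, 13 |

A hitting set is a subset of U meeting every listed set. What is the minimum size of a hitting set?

3

The 3 items {8, 10, 12} hit every group.
No choice of 2 items meets every group, so 3 is the minimum.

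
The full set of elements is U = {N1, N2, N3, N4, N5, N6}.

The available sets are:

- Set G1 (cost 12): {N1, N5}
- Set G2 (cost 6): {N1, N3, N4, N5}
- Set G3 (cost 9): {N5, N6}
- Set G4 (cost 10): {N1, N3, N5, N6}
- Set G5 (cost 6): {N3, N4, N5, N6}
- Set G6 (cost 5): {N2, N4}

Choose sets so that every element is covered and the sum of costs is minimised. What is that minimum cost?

G4, G6 together cover every element (G4 ∪ G6 = {N1, N2, N3, N4, N5, N6}); total cost 10 + 5 = 15.
The greedy pick G2, G6, G5 costs 17; no covering selection beats 15.

15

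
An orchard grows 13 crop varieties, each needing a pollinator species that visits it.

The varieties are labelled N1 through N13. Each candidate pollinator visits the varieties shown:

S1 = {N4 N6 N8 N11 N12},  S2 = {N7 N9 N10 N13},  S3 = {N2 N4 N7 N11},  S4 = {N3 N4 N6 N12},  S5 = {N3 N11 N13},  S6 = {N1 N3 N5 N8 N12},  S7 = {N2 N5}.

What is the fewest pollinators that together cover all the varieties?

Take {S1, S2, S3, S6}. Their union is {N1, N2, N3, N4, N5, N6, N7, N8, N9, N10, N11, N12, N13}, which is all 13 varieties.
No 3 of the 7 pollinators cover everything (all 35 combinations miss at least one variety), so 4 is optimal.

4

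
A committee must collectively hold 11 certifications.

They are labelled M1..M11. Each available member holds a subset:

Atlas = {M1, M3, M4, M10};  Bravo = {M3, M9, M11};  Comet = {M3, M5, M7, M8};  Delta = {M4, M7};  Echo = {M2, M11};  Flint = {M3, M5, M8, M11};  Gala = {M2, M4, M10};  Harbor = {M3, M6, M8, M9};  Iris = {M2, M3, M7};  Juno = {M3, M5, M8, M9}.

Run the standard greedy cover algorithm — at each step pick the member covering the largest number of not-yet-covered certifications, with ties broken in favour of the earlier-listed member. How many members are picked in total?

5

Greedy: pick Atlas (covers 4 new) → pick Comet (covers 3 new) → pick Bravo (covers 2 new) → pick Echo (covers 1 new) → pick Harbor (covers 1 new). Total picks: 5.
(The true minimum cover uses only 4 members, so greedy is not optimal here.)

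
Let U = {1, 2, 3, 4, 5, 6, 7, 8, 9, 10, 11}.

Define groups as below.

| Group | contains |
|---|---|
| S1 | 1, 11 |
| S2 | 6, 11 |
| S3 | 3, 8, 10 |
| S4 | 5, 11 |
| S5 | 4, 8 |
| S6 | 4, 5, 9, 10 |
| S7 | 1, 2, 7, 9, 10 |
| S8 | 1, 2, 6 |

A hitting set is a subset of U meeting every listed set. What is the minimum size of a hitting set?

Take H = {2, 4, 10, 11}. Each listed group contains at least one of these, so H is a hitting set of size 4.
No choice of 3 points meets every group, so 4 is the minimum.

4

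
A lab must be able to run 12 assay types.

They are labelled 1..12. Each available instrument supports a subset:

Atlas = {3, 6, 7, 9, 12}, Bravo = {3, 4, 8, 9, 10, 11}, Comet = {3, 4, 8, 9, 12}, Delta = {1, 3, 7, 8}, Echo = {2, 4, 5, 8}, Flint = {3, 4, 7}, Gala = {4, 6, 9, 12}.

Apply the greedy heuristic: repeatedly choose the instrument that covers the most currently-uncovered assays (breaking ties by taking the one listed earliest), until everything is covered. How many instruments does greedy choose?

Greedy: pick Bravo (covers 6 new) → pick Atlas (covers 3 new) → pick Echo (covers 2 new) → pick Delta (covers 1 new). Total picks: 4.

4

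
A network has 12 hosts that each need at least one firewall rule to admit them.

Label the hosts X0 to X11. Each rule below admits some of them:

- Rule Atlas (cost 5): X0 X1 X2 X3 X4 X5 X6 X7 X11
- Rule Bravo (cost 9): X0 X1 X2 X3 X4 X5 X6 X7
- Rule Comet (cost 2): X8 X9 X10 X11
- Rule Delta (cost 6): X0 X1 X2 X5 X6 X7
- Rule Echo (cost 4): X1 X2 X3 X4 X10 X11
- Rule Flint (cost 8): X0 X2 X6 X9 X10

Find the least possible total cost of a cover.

7

Atlas, Comet together cover every host (Atlas ∪ Comet = {X0, X1, X2, X3, X4, X5, X6, X7, X8, X9, X10, X11}); total cost 5 + 2 = 7.
No covering selection has total cost below 7.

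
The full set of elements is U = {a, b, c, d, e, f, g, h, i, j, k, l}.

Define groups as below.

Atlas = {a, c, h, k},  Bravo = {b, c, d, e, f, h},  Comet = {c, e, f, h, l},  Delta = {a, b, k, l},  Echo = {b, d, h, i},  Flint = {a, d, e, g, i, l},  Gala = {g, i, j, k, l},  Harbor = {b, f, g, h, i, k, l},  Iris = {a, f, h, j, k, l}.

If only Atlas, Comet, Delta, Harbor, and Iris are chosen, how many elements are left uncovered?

1

Union of Atlas, Comet, Delta, Harbor, Iris = {a, b, c, e, f, g, h, i, j, k, l}.
Not covered: d — 1 element.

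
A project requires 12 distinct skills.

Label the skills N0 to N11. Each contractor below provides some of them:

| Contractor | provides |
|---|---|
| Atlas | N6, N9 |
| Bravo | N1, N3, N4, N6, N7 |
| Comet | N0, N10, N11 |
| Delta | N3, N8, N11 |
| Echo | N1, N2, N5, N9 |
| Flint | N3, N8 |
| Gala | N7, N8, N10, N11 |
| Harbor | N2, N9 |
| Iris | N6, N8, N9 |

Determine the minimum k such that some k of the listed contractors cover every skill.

Take {Bravo, Comet, Delta, Echo}. Their union is {N0, N1, N2, N3, N4, N5, N6, N7, N8, N9, N10, N11}, which is all 12 skills.
Only Bravo contains N4, so Bravo is forced; the remaining 7 skills need at least 3 more contractors (each remaining contractor adds at most 3) — so at least 4 contractors are needed, and 4 is optimal.

4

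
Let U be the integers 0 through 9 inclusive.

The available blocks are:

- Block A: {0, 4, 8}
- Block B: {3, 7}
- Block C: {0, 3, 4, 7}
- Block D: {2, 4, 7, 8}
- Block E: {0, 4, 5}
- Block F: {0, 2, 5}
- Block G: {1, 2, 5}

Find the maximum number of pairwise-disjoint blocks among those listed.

3

A, B, G are pairwise disjoint (A={0,4,8}; B={3,7}; G={1,2,5}).
Every remaining block overlaps one of these, and no 4 of the listed blocks are pairwise disjoint, so 3 is the maximum.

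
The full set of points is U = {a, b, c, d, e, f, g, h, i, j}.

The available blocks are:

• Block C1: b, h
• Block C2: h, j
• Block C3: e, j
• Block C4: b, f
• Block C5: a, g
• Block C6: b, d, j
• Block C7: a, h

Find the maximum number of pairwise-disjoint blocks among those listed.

3

C3, C4, C7 are pairwise disjoint (C3={e,j}; C4={b,f}; C7={a,h}).
Every remaining block overlaps one of these, and no 4 of the listed blocks are pairwise disjoint, so 3 is the maximum.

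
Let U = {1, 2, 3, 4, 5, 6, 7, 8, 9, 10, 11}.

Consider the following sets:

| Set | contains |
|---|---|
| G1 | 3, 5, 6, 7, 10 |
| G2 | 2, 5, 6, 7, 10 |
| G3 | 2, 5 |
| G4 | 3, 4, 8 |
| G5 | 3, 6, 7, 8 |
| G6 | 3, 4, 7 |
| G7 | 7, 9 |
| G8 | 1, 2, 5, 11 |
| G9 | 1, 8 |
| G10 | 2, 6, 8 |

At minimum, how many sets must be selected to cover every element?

Take {G2, G4, G7, G8}. Their union is {1, 2, 3, 4, 5, 6, 7, 8, 9, 10, 11}, which is all 11 elements.
Only G7 contains 9, so G7 is forced; the remaining 9 elements need at least 3 more sets (each remaining set adds at most 4) — so at least 4 sets are needed, and 4 is optimal.

4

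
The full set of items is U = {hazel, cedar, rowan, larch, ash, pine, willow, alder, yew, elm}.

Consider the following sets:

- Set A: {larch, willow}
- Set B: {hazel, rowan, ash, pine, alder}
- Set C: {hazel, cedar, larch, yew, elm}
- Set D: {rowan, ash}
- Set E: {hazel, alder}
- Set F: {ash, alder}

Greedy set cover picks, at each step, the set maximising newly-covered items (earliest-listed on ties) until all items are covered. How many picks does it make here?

3

Greedy: pick B (covers 5 new) → pick C (covers 4 new) → pick A (covers 1 new). Total picks: 3.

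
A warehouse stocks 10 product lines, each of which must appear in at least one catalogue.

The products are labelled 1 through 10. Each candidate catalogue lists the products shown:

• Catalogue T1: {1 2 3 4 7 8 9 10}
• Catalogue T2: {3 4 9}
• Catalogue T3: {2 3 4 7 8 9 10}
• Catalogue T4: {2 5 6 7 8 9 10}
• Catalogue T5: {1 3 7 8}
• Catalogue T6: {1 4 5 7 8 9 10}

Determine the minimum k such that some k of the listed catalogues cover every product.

2

T1 and T4 together: T1 ∪ T4 = {1, 2, 3, 4, 5, 6, 7, 8, 9, 10} — every product is covered.
No single catalogue has all 10 products (the largest, T1, has 8), so 2 is optimal.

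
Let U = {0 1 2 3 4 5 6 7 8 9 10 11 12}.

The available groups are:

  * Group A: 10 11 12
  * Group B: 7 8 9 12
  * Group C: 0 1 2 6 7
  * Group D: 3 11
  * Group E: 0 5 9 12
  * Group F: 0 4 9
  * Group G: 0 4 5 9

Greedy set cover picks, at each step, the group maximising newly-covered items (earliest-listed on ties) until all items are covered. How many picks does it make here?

5

Greedy: pick C (covers 5 new) → pick A (covers 3 new) → pick G (covers 3 new) → pick B (covers 1 new) → pick D (covers 1 new). Total picks: 5.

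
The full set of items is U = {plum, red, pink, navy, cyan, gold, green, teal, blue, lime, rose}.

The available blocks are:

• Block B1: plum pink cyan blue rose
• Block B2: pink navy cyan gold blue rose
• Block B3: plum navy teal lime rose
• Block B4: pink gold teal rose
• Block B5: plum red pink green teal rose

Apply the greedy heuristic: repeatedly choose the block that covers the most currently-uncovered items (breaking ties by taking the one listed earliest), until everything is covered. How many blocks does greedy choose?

Greedy: pick B2 (covers 6 new) → pick B5 (covers 4 new) → pick B3 (covers 1 new). Total picks: 3.

3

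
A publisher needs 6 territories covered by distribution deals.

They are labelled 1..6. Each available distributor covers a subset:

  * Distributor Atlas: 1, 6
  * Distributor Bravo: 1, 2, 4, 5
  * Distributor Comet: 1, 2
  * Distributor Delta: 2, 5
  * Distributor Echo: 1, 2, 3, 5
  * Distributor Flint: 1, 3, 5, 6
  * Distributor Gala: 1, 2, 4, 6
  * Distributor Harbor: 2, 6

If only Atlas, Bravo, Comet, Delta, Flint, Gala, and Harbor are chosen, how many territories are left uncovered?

0

Union of Atlas, Bravo, Comet, Delta, Flint, Gala, Harbor = {1, 2, 3, 4, 5, 6} — that's every territory, so 0 are uncovered.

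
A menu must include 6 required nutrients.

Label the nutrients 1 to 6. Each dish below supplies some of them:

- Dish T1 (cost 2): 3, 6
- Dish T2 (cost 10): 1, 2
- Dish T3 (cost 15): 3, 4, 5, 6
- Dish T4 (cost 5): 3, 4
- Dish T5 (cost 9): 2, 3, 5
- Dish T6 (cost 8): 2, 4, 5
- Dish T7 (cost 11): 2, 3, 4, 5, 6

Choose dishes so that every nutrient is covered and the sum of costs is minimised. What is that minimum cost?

20

T1, T2, T6 together cover every nutrient (T1 ∪ T2 ∪ T6 = {1, 2, 3, 4, 5, 6}); total cost 2 + 10 + 8 = 20.
No covering selection has total cost below 20.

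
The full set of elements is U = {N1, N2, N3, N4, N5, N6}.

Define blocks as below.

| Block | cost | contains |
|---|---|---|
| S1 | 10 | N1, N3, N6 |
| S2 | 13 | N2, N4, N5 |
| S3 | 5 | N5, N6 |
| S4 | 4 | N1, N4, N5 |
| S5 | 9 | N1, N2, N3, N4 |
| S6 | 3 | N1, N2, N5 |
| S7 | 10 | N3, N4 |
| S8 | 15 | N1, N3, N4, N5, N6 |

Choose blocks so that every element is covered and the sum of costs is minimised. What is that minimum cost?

S3, S5 together cover every element (S3 ∪ S5 = {N1, N2, N3, N4, N5, N6}); total cost 5 + 9 = 14.
The greedy pick S6, S4, S1 costs 17; no covering selection beats 14.

14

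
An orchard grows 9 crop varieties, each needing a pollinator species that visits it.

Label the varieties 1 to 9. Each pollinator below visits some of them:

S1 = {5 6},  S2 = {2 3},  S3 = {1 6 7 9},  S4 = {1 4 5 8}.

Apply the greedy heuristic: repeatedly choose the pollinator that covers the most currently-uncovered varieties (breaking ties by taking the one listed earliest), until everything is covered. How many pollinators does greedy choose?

Greedy: pick S3 (covers 4 new) → pick S4 (covers 3 new) → pick S2 (covers 2 new). Total picks: 3.

3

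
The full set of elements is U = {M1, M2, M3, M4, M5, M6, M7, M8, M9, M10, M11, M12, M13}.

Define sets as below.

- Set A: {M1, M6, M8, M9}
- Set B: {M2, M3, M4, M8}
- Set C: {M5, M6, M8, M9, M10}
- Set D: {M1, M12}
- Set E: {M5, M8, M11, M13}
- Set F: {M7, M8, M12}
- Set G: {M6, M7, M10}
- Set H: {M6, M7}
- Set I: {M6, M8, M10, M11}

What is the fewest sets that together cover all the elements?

5

B, C, D, E, and F cover everything between them: the union {M1, M2, M3, M4, M5, M6, M7, M8, M9, M10, M11, M12, M13} is all of U.
No 4 of the 9 sets cover everything (all 126 combinations miss at least one element), so 5 is optimal.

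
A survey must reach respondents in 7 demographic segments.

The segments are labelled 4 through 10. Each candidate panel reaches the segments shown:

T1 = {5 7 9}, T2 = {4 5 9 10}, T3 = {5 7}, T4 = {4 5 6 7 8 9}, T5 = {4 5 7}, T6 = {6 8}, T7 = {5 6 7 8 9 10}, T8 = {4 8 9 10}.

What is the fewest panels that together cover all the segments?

2

Take {T4, T8}. Their union is {4, 5, 6, 7, 8, 9, 10}, which is all 7 segments.
No single panel has all 7 segments (the largest, T4, has 6), so 2 is optimal.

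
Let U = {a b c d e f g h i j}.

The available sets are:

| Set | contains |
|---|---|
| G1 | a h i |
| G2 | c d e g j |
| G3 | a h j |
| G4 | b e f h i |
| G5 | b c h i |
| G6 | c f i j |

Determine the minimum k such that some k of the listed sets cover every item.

3

Take {G2, G3, G4}. Their union is {a, b, c, d, e, f, g, h, i, j}, which is all 10 items.
Only G2 contains d, so G2 is forced; the remaining 5 items need at least 2 more sets (each remaining set adds at most 4) — so at least 3 sets are needed, and 3 is optimal.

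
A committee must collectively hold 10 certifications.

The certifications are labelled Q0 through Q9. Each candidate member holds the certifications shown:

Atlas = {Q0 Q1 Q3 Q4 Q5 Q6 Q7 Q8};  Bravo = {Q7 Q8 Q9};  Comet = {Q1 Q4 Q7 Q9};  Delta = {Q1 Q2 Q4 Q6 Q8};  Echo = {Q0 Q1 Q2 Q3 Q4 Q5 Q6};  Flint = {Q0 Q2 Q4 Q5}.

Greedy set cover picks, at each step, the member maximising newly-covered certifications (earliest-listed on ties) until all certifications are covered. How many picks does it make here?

3

Greedy: pick Atlas (covers 8 new) → pick Bravo (covers 1 new) → pick Delta (covers 1 new). Total picks: 3.
(The true minimum cover uses only 2 members, so greedy is not optimal here.)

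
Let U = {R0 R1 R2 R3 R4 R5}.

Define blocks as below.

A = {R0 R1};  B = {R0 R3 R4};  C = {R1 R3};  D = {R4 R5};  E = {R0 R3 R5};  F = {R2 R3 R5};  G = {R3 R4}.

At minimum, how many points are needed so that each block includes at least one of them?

3

Take H = {R1, R3, R4}. Each listed block contains at least one of these, so H is a hitting set of size 3.
No choice of 2 points meets every block, so 3 is the minimum.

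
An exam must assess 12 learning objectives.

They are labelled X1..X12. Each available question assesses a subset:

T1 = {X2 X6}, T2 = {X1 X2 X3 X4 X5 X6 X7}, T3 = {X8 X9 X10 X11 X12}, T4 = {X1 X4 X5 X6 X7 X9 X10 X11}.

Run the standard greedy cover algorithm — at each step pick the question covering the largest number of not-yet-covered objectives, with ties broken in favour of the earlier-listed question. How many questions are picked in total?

Greedy: pick T4 (covers 8 new) → pick T2 (covers 2 new) → pick T3 (covers 2 new). Total picks: 3.
(The true minimum cover uses only 2 questions, so greedy is not optimal here.)

3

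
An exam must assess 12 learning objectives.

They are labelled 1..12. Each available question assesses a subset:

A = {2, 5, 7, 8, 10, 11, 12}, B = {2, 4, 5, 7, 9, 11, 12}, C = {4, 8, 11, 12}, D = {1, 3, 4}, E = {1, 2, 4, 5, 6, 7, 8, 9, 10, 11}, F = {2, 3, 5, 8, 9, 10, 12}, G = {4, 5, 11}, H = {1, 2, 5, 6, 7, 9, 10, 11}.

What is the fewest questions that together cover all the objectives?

2

E and F together: E ∪ F = {1, 2, 3, 4, 5, 6, 7, 8, 9, 10, 11, 12} — every objective is covered.
No single question has all 12 objectives (the largest, E, has 10), so 2 is optimal.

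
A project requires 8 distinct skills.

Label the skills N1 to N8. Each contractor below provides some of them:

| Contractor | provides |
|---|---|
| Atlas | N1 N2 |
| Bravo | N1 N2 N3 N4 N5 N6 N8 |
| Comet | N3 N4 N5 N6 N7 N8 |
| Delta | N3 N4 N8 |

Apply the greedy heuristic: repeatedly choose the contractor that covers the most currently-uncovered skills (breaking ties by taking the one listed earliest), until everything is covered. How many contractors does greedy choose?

2

Greedy: pick Bravo (covers 7 new) → pick Comet (covers 1 new). Total picks: 2.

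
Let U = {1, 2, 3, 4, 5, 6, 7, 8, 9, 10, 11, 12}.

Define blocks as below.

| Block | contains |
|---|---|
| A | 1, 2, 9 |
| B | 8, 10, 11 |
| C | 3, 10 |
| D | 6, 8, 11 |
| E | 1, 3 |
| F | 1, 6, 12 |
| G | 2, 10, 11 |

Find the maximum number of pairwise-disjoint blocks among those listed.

3

A, C, D are pairwise disjoint (A={1,2,9}; C={3,10}; D={6,8,11}).
Every remaining block overlaps one of these, and no 4 of the listed blocks are pairwise disjoint, so 3 is the maximum.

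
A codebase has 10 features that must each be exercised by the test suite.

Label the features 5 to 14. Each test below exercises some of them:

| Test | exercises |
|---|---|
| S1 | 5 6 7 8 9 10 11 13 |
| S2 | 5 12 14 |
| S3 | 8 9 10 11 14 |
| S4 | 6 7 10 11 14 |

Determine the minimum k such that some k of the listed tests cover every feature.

S1 and S2 together: S1 ∪ S2 = {5, 6, 7, 8, 9, 10, 11, 12, 13, 14} — every feature is covered.
No single test has all 10 features (the largest, S1, has 8), so 2 is optimal.

2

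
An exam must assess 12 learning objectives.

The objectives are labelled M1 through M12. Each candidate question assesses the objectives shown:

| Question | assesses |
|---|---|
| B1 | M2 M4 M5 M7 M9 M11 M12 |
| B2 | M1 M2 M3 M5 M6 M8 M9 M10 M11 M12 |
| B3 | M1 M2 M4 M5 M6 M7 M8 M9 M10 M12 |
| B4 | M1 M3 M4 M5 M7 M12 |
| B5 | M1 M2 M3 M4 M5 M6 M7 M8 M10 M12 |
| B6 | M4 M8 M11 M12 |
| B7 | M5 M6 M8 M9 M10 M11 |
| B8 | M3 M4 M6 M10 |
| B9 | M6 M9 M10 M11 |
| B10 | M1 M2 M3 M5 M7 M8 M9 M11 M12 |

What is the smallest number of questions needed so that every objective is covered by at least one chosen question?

B5 and B9 together: B5 ∪ B9 = {M1, M2, M3, M4, M5, M6, M7, M8, M9, M10, M11, M12} — every objective is covered.
No single question has all 12 objectives (the largest, B2, has 10), so 2 is optimal.

2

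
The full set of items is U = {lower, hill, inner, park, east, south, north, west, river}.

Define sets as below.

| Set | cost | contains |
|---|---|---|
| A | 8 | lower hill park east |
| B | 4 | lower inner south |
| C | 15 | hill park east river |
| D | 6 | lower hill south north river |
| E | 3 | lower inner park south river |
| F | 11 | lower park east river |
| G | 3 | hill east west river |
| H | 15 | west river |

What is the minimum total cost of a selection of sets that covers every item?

12

D, E, G together cover every item (D ∪ E ∪ G = {lower, hill, inner, park, east, south, north, west, river}); total cost 6 + 3 + 3 = 12.
No covering selection has total cost below 12.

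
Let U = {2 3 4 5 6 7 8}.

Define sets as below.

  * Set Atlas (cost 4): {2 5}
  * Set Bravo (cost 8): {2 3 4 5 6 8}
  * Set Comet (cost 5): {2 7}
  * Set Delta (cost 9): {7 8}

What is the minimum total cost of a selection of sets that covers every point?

Bravo, Comet together cover every point (Bravo ∪ Comet = {2, 3, 4, 5, 6, 7, 8}); total cost 8 + 5 = 13.
No covering selection has total cost below 13.

13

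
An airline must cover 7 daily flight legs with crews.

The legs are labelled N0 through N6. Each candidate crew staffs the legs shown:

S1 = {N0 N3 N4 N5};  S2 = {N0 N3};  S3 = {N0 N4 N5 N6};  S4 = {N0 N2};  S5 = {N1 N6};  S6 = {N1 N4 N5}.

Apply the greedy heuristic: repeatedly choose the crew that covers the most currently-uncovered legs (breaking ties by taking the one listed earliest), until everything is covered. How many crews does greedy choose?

Greedy: pick S1 (covers 4 new) → pick S5 (covers 2 new) → pick S4 (covers 1 new). Total picks: 3.

3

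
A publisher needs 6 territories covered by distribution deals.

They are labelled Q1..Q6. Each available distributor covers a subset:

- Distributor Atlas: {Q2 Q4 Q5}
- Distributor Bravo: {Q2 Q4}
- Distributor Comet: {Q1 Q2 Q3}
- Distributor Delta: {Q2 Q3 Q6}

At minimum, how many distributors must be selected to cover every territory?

3

Take {Atlas, Comet, Delta}. Their union is {Q1, Q2, Q3, Q4, Q5, Q6}, which is all 6 territories.
Only Comet contains Q1, so Comet is forced; the remaining 3 territories need at least 2 more distributors (each remaining distributor adds at most 2) — so at least 3 distributors are needed, and 3 is optimal.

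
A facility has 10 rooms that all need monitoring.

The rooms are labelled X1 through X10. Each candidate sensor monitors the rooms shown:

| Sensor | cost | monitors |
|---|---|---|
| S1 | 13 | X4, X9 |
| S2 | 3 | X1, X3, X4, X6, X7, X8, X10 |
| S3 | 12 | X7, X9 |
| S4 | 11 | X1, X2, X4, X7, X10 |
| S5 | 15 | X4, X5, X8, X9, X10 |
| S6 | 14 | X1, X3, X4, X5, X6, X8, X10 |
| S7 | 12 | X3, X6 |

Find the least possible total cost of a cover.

S2, S4, S5 together cover every room (S2 ∪ S4 ∪ S5 = {X1, X2, X3, X4, X5, X6, X7, X8, X9, X10}); total cost 3 + 11 + 15 = 29.
No covering selection has total cost below 29.

29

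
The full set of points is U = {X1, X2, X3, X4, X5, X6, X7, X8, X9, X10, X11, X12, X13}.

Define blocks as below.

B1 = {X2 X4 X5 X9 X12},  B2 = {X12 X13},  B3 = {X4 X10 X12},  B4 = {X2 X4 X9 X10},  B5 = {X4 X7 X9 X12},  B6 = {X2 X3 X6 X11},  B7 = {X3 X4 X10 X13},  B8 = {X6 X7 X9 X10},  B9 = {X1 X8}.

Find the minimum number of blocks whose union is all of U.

5

B1 and B2 and B6 and B8 and B9 together: B1 ∪ B2 ∪ B6 ∪ B8 ∪ B9 = {X1, X2, X3, X4, X5, X6, X7, X8, X9, X10, X11, X12, X13} — every point is covered.
No 4 of the 9 blocks cover everything (all 126 combinations miss at least one point), so 5 is optimal.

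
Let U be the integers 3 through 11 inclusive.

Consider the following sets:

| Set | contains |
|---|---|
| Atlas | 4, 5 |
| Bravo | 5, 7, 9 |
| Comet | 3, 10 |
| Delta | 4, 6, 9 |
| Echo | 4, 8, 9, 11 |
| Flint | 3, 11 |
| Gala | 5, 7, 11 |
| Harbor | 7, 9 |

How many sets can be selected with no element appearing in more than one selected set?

3

Atlas, Flint, Harbor are pairwise disjoint (Atlas={4,5}; Flint={3,11}; Harbor={7,9}).
Every remaining set overlaps one of these, and no 4 of the listed sets are pairwise disjoint, so 3 is the maximum.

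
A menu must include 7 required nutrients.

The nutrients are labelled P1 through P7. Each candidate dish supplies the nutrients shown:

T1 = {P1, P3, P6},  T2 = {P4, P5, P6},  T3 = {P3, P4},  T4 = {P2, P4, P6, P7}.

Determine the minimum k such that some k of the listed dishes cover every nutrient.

3

T1 and T2 and T4 together: T1 ∪ T2 ∪ T4 = {P1, P2, P3, P4, P5, P6, P7} — every nutrient is covered.
Only T1 contains P1, so T1 is forced; the remaining 4 nutrients need at least 2 more dishes (each remaining dish adds at most 3) — so at least 3 dishes are needed, and 3 is optimal.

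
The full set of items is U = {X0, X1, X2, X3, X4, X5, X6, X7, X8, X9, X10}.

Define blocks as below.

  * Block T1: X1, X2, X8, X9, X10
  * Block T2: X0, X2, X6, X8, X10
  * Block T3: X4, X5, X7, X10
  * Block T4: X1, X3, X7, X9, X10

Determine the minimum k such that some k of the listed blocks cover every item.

3

T2 and T3 and T4 together: T2 ∪ T3 ∪ T4 = {X0, X1, X2, X3, X4, X5, X6, X7, X8, X9, X10} — every item is covered.
Each block has at most 5 items, and 2·5 = 10 < 11 — so at least 3 blocks are needed, and 3 is optimal.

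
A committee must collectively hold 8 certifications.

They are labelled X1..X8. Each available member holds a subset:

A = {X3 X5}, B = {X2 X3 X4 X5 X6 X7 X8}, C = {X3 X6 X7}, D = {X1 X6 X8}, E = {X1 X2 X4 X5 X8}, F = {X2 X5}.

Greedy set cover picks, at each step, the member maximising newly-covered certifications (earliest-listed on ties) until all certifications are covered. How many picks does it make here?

2

Greedy: pick B (covers 7 new) → pick D (covers 1 new). Total picks: 2.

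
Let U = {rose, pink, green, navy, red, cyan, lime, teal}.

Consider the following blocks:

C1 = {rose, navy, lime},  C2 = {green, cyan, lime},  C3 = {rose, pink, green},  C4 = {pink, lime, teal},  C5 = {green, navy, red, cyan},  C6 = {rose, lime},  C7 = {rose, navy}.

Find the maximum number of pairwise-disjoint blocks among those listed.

2

C5, C6 are pairwise disjoint (C5={green,navy,red,cyan}; C6={rose,lime}).
Every remaining block overlaps one of these, and no 3 of the listed blocks are pairwise disjoint, so 2 is the maximum.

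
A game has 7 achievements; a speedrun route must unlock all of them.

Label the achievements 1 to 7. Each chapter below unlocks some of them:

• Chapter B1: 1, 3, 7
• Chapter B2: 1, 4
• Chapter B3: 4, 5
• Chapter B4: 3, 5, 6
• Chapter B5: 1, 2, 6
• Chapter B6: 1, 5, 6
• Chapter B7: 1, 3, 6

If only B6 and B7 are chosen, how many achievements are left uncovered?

3

Union of B6, B7 = {1, 3, 5, 6}.
Not covered: 2, 4, 7 — 3 achievements.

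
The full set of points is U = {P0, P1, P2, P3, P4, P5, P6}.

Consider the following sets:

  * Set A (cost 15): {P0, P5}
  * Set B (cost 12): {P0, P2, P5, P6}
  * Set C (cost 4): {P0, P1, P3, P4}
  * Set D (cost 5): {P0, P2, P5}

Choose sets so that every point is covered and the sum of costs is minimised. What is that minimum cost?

B, C together cover every point (B ∪ C = {P0, P1, P2, P3, P4, P5, P6}); total cost 12 + 4 = 16.
The greedy pick C, D, B costs 21; no covering selection beats 16.

16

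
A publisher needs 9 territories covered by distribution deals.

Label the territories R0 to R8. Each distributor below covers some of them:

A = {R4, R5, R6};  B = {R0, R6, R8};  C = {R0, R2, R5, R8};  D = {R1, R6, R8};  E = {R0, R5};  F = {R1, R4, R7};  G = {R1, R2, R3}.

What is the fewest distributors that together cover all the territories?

4

C and D and F and G together: C ∪ D ∪ F ∪ G = {R0, R1, R2, R3, R4, R5, R6, R7, R8} — every territory is covered.
No 3 of the 7 distributors cover everything (all 35 combinations miss at least one territory), so 4 is optimal.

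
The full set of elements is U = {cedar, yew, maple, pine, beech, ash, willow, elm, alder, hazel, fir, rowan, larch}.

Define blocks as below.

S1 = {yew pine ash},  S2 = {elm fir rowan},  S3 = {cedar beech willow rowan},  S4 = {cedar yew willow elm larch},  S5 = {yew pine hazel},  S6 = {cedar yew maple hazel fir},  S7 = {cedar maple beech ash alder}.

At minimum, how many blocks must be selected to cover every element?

4

S2, S4, S5, and S7 cover everything between them: the union {cedar, yew, maple, pine, beech, ash, willow, elm, alder, hazel, fir, rowan, larch} is all of U.
No 3 of the 7 blocks cover everything (all 35 combinations miss at least one element), so 4 is optimal.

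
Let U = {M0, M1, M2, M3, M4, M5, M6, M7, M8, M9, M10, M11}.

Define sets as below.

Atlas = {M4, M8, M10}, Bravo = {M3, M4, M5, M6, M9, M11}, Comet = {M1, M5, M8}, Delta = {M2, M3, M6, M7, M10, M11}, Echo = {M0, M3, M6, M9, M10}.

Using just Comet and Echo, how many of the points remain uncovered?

4

Union of Comet, Echo = {M0, M1, M3, M5, M6, M8, M9, M10}.
Not covered: M2, M4, M7, M11 — 4 points.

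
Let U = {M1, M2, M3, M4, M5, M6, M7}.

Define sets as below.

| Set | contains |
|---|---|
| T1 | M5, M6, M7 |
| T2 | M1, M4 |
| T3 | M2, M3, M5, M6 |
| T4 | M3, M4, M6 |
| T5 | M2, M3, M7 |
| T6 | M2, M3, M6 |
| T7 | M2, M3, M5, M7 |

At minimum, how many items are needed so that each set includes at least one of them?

The 3 items {M1, M3, M6} hit every set.
No choice of 2 items meets every set, so 3 is the minimum.

3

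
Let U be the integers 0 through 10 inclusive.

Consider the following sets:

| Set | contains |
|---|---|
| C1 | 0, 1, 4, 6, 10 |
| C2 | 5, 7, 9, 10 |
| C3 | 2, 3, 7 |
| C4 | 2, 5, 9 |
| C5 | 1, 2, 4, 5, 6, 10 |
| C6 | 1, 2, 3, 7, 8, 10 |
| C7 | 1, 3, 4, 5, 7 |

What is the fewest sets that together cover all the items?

C1, C4, and C6 cover everything between them: the union {0, 1, 2, 3, 4, 5, 6, 7, 8, 9, 10} is all of U.
Only C1 contains 0, so C1 is forced; the remaining 6 items need at least 2 more sets (each remaining set adds at most 4) — so at least 3 sets are needed, and 3 is optimal.

3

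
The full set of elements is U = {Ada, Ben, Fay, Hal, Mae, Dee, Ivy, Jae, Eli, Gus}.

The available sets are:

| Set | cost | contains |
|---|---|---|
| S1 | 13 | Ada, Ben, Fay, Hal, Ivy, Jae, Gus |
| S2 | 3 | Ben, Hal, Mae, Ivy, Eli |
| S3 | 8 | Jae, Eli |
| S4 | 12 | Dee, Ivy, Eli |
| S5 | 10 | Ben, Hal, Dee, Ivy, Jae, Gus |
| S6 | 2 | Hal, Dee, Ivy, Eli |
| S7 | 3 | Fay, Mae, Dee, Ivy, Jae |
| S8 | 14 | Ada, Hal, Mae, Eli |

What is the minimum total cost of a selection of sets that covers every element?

18

S1, S6, S7 together cover every element (S1 ∪ S6 ∪ S7 = {Ada, Ben, Fay, Hal, Mae, Dee, Ivy, Jae, Eli, Gus}); total cost 13 + 2 + 3 = 18.
The greedy pick S6, S7, S2, S1 costs 21; no covering selection beats 18.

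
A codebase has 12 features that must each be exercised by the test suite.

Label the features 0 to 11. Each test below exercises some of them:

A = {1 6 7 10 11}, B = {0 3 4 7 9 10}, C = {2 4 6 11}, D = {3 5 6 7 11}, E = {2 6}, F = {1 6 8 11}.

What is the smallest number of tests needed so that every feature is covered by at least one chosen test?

4

Take {B, C, D, F}. Their union is {0, 1, 2, 3, 4, 5, 6, 7, 8, 9, 10, 11}, which is all 12 features.
No 3 of the 6 tests cover everything (all 20 combinations miss at least one feature), so 4 is optimal.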